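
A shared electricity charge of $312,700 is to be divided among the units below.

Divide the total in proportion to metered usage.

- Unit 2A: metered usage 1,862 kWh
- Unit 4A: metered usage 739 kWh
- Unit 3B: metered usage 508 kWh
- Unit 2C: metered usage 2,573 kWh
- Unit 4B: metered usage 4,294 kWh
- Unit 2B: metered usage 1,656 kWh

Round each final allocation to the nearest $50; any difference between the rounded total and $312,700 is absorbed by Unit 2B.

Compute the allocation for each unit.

Unit 2A: $50,050 | Unit 4A: $19,850 | Unit 3B: $13,650 | Unit 2C: $69,150 | Unit 4B: $115,450 | Unit 2B: $44,550

Metered usage total: 11,632.
Pro-rata amounts: Unit 2A 1,862/11,632 × $312,700 = 50,055.66; Unit 4A 739/11,632 × $312,700 = 19,866.34; Unit 3B 508/11,632 × $312,700 = 13,656.43; Unit 2C 2,573/11,632 × $312,700 = 69,169.28; Unit 4B 4,294/11,632 × $312,700 = 115,434.47; Unit 2B 1,656/11,632 × $312,700 = 44,517.81.
Rounded to nearest $50: Unit 2A $50,050; Unit 4A $19,850; Unit 3B $13,650; Unit 2C $69,150; Unit 4B $115,450; Unit 2B $44,500. Sum = $312,650.
Difference $312,700 − $312,650 = +$50 applied to Unit 2B: Unit 2B becomes $44,550.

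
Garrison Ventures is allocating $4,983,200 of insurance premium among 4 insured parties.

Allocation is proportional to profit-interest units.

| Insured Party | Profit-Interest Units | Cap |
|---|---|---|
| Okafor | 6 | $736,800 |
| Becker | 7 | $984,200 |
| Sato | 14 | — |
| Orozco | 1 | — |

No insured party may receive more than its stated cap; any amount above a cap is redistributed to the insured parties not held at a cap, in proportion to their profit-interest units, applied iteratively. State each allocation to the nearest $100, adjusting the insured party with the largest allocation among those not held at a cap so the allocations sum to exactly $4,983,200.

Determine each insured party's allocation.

Okafor: $736,800; Becker: $984,200; Sato: $3,044,700; Orozco: $217,500

Sum of profit-interest units: 28.
Proportional shares (ignoring caps): Okafor 1,067,828.57; Becker 1,245,800.00; Sato 2,491,600.00; Orozco 177,971.43.
Cap binds for Okafor ($736,800), Becker ($984,200); residual $3,262,200 reallocated over remaining profit-interest units 15.
Remaining shares: Sato 3,044,720.00 → $3,044,700; Orozco 217,480.00 → $217,500.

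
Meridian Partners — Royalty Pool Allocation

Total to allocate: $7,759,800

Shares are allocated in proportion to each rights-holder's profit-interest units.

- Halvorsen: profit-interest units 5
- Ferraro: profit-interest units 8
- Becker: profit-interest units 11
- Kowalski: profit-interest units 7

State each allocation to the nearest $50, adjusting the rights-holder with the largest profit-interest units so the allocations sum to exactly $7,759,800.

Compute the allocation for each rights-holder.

Combined profit-interest units = 5 + 8 + 11 + 7 = 31.
Pro-rata amounts: Halvorsen 1,251,580.65; Ferraro 2,002,529.03; Becker 2,753,477.42; Kowalski 1,752,212.90.
At nearest $50: Halvorsen $1,251,600; Ferraro $2,002,550; Becker $2,753,500; Kowalski $1,752,200. Sum = $7,759,850.
Difference $7,759,800 − $7,759,850 = −$50 applied to largest profit-interest units (Becker): Becker becomes $2,753,450.

Halvorsen: $1,251,600 | Ferraro: $2,002,550 | Becker: $2,753,450 | Kowalski: $1,752,200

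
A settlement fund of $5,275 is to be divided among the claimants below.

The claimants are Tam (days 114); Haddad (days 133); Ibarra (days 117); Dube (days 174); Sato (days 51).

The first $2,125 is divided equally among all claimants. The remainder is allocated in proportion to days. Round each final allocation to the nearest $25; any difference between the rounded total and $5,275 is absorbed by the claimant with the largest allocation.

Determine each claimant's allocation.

Tam: $1,025 · Haddad: $1,125 · Ibarra: $1,050 · Dube: $1,375 · Sato: $700

First tranche $2,125 split equally: $425 each.
Remainder $3,150 by days (total 589): Tam 609.68 → $600; Haddad 711.29 → $700; Ibarra 625.72 → $625; Dube 930.56 → $925; Sato 272.75 → $275.
Rounding difference +$25 on remainder applied to Dube.
Totals: Tam $425 + $600 = $1,025; Haddad $425 + $700 = $1,125; Ibarra $425 + $625 = $1,050; Dube $425 + $950 = $1,375; Sato $425 + $275 = $700.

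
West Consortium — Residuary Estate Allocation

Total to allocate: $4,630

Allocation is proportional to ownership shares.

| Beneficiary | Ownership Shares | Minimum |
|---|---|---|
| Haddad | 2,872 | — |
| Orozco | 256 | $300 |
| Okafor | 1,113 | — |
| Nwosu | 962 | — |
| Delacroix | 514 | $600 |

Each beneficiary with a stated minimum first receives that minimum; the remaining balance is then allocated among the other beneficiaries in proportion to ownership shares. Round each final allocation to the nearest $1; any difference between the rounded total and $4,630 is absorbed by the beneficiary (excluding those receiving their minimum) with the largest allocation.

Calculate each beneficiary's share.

Haddad: $2,166 | Orozco: $300 | Okafor: $839 | Nwosu: $725 | Delacroix: $600

Guaranteed amounts: Orozco $300; Delacroix $600. Balance $3,730.
Balance split over remaining ownership shares 4,947: Haddad 2,165.47 → $2,165; Okafor 839.19 → $839; Nwosu 725.34 → $725.
Rounding difference +$1 applied to Haddad → $2,166.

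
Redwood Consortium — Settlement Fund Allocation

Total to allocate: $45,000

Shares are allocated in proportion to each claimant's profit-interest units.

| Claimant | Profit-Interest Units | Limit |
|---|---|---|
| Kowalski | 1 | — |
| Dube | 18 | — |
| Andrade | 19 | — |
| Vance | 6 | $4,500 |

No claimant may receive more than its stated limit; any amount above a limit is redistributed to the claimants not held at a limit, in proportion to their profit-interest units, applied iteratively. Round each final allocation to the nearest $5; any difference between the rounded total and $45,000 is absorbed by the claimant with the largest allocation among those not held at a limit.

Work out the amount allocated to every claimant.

Kowalski: $1,065; Dube: $19,185; Andrade: $20,250; Vance: $4,500

Sum of profit-interest units: 44.
Proportional shares (ignoring caps): Kowalski 1,022.73; Dube 18,409.09; Andrade 19,431.82; Vance 6,136.36.
Cap binds for Vance ($4,500); remaining pool $40,500 reallocated over remaining profit-interest units 38.
Shares after redistribution: Kowalski 1,065.79 → $1,065; Dube 19,184.21 → $19,185; Andrade 20,250.00 → $20,250.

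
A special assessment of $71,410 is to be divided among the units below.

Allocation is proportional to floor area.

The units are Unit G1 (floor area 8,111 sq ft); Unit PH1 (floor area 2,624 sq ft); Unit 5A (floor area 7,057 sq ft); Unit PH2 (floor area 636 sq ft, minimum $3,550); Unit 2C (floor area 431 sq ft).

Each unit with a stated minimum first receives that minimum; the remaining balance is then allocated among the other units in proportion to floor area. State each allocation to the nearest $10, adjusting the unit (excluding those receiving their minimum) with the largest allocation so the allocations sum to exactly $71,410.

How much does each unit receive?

Minimums first: Unit PH2 $3,550. Remaining pool $67,860.
Remaining pool split over remaining floor area 18,223: Unit G1 30,204.27 → $30,200; Unit PH1 9,771.42 → $9,770; Unit 5A 26,279.32 → $26,280; Unit 2C 1,604.99 → $1,600.
Rounding difference +$10 applied to Unit G1 → $30,210.

Unit G1: $30,210 · Unit PH1: $9,770 · Unit 5A: $26,280 · Unit PH2: $3,550 · Unit 2C: $1,600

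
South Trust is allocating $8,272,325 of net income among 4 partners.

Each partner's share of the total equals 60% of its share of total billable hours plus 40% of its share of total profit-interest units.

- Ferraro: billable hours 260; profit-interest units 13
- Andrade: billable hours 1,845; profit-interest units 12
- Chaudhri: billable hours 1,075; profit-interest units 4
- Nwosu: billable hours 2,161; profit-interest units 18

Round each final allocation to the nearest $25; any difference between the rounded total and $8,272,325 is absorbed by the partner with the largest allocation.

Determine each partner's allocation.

Totals — billable hours 5,341, profit-interest units 47.
Composite weights (60% billable hours + 40% profit-interest units): Ferraro 0.1398; Andrade 0.3094; Chaudhri 0.1548; Nwosu 0.3960.
Unrounded shares: Ferraro 1,156,854.14; Andrade 2,559,392.97; Chaudhri 1,280,609.31; Nwosu 3,275,468.58.
After rounding ($25): Ferraro $1,156,850; Andrade $2,559,400; Chaudhri $1,280,600; Nwosu $3,275,475. Sum = $8,272,325.
No rounding difference to absorb.

Ferraro: $1,156,850 | Andrade: $2,559,400 | Chaudhri: $1,280,600 | Nwosu: $3,275,475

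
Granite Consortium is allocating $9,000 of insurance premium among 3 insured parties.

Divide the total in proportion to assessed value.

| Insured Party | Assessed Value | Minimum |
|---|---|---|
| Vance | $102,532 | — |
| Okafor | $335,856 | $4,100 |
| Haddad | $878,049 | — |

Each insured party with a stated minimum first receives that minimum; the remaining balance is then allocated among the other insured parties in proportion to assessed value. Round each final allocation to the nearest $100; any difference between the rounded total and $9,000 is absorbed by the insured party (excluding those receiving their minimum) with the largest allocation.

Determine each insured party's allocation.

Vance: $500 | Okafor: $4,100 | Haddad: $4,400

Guaranteed amounts: Okafor $4,100. Remaining pool $4,900.
Remaining pool split over remaining assessed value 980,581: Vance 512.36 → $500; Haddad 4,387.64 → $4,400.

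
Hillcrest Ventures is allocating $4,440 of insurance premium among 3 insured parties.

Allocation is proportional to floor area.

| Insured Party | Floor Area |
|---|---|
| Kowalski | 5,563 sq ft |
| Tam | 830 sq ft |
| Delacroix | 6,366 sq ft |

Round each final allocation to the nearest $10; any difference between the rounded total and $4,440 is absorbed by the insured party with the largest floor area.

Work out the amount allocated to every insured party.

Floor area total: 5,563 + 830 + 6,366 = 12,759.
Pro-rata amounts: Kowalski 1,935.87; Tam 288.83; Delacroix 2,215.30.
Rounded to nearest $10: Kowalski $1,940; Tam $290; Delacroix $2,220. Sum = $4,450.
Difference $4,440 − $4,450 = −$10 applied to largest floor area (Delacroix): Delacroix becomes $2,210.

Kowalski: $1,940; Tam: $290; Delacroix: $2,210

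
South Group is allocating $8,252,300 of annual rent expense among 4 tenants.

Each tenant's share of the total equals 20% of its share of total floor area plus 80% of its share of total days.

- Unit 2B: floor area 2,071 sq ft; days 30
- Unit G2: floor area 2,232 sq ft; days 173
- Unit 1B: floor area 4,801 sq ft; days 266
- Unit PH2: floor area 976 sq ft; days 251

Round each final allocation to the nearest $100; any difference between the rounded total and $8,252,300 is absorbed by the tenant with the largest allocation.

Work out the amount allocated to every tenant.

Unit 2B: $614,200 | Unit G2: $1,951,700 | Unit 1B: $3,225,100 | Unit PH2: $2,461,300

Floor area total 10,080; days total 720.
Composite weights (20% floor area + 80% days): Unit 2B 0.0744; Unit G2 0.2365; Unit 1B 0.3908; Unit PH2 0.2983.
Unrounded shares: Unit 2B 614,174.15; Unit G2 1,951,734.44; Unit 1B 3,225,110.18; Unit PH2 2,461,281.22.
Rounded to nearest $100: Unit 2B $614,200; Unit G2 $1,951,700; Unit 1B $3,225,100; Unit PH2 $2,461,300. Sum = $8,252,300.
Sum already equals the total — no adjustment.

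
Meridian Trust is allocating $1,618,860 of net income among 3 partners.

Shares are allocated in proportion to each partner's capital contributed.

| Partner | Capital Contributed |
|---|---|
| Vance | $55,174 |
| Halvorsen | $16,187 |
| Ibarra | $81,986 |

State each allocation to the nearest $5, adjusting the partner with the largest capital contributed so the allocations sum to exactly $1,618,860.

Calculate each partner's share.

Sum of capital contributed: 153,347.
Raw shares: Vance 55,174/153,347 × $1,618,860 = 582,463.18; Halvorsen 16,187/153,347 × $1,618,860 = 170,883.60; Ibarra 81,986/153,347 × $1,618,860 = 865,513.22.
After rounding ($5): Vance $582,465; Halvorsen $170,885; Ibarra $865,515. Sum = $1,618,865.
Difference $1,618,860 − $1,618,865 = −$5 applied to largest capital contributed (Ibarra): Ibarra becomes $865,510.

Vance: $582,465; Halvorsen: $170,885; Ibarra: $865,510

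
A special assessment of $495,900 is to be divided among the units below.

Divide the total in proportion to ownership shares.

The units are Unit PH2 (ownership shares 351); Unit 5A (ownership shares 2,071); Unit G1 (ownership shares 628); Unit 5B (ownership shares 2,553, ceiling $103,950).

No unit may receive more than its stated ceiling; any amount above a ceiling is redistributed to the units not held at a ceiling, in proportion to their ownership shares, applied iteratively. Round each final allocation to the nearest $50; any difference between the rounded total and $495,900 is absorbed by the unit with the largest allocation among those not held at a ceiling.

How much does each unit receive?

Unit PH2: $45,100 · Unit 5A: $266,150 · Unit G1: $80,700 · Unit 5B: $103,950

Combined ownership shares = 5,603.
Pro-rata shares before constraints: Unit PH2 31,065.66; Unit 5A 183,296.25; Unit G1 55,581.87; Unit 5B 225,956.22.
Capped: Unit 5B ($103,950); residual $391,950 reallocated over remaining ownership shares 3,050.
Remaining shares: Unit PH2 45,106.38 → $45,100; Unit 5A 266,140.48 → $266,150; Unit G1 80,703.15 → $80,700.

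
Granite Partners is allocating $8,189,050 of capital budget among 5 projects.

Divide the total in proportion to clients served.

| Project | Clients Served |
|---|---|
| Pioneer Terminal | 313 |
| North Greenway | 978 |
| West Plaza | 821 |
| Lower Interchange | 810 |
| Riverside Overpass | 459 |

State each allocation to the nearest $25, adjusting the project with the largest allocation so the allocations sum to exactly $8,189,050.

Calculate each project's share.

Total clients served = 3,381.
Raw shares: Pioneer Terminal 313/3,381 × $8,189,050 = 758,110.81; North Greenway 978/3,381 × $8,189,050 = 2,368,793.52; West Plaza 821/3,381 × $8,189,050 = 1,988,527.08; Lower Interchange 810/3,381 × $8,189,050 = 1,961,884.21; Riverside Overpass 459/3,381 × $8,189,050 = 1,111,734.38.
At nearest $25: Pioneer Terminal $758,100; North Greenway $2,368,800; West Plaza $1,988,525; Lower Interchange $1,961,875; Riverside Overpass $1,111,725. Sum = $8,189,025.
Difference $8,189,050 − $8,189,025 = +$25 applied to largest allocation (North Greenway): North Greenway becomes $2,368,825.

Pioneer Terminal: $758,100 · North Greenway: $2,368,825 · West Plaza: $1,988,525 · Lower Interchange: $1,961,875 · Riverside Overpass: $1,111,725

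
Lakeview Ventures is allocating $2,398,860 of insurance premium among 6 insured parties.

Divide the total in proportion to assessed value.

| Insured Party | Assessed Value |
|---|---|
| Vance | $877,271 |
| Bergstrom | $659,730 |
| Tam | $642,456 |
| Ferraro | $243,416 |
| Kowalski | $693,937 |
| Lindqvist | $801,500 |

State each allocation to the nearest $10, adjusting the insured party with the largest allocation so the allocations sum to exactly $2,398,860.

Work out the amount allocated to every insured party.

Sum of assessed value: 3,918,310.
Unrounded shares: Vance 877,271/3,918,310 × $2,398,860 = 537,081.12; Bergstrom 659,730/3,918,310 × $2,398,860 = 403,898.60; Tam 642,456/3,918,310 × $2,398,860 = 393,323.14; Ferraro 243,416/3,918,310 × $2,398,860 = 149,023.66; Kowalski 693,937/3,918,310 × $2,398,860 = 424,840.74; Lindqvist 801,500/3,918,310 × $2,398,860 = 490,692.75.
Rounded to nearest $10: Vance $537,080; Bergstrom $403,900; Tam $393,320; Ferraro $149,020; Kowalski $424,840; Lindqvist $490,690. Sum = $2,398,850.
Difference $2,398,860 − $2,398,850 = +$10 applied to largest allocation (Vance): Vance becomes $537,090.

Vance: $537,090 | Bergstrom: $403,900 | Tam: $393,320 | Ferraro: $149,020 | Kowalski: $424,840 | Lindqvist: $490,690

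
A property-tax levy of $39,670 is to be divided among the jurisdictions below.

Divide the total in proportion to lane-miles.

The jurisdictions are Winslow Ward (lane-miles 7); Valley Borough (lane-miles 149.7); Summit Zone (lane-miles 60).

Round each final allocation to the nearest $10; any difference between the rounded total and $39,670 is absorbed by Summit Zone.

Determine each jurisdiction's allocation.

Winslow Ward: $1,280; Valley Borough: $27,400; Summit Zone: $10,990

Combined lane-miles = 216.7.
Unrounded shares: Winslow Ward 7/216.7 × $39,670 = 1,281.45; Valley Borough 149.7/216.7 × $39,670 = 27,404.70; Summit Zone 60/216.7 × $39,670 = 10,983.85.
After rounding ($10): Winslow Ward $1,280; Valley Borough $27,400; Summit Zone $10,980. Sum = $39,660.
Difference $39,670 − $39,660 = +$10 applied to Summit Zone: Summit Zone becomes $10,990.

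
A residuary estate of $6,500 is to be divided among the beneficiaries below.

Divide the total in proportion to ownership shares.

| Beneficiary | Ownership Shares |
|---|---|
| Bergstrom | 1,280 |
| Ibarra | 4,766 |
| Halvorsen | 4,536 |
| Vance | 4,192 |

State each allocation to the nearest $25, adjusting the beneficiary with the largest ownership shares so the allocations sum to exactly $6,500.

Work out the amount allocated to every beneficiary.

Combined ownership shares = 14,774.
Unrounded shares: Bergstrom 1,280/14,774 × $6,500 = 563.15; Ibarra 4,766/14,774 × $6,500 = 2,096.86; Halvorsen 4,536/14,774 × $6,500 = 1,995.67; Vance 4,192/14,774 × $6,500 = 1,844.32.
After rounding ($25): Bergstrom $575; Ibarra $2,100; Halvorsen $2,000; Vance $1,850. Sum = $6,525.
Difference $6,500 − $6,525 = −$25 applied to largest ownership shares (Ibarra): Ibarra becomes $2,075.

Bergstrom: $575; Ibarra: $2,075; Halvorsen: $2,000; Vance: $1,850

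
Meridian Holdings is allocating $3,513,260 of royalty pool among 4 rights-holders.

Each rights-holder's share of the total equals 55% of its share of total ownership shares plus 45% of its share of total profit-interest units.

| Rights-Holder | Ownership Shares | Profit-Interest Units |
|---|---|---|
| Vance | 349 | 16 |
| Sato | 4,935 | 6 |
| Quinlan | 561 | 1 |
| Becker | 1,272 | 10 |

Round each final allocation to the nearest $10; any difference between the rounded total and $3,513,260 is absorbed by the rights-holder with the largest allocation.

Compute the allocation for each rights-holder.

Totals — ownership shares 7,117, profit-interest units 33.
Combined weights (55% ownership shares + 45% profit-interest units): Vance 0.2452; Sato 0.4632; Quinlan 0.0570; Becker 0.2347.
Pro-rata amounts: Vance 861,284.30; Sato 1,627,320.11; Quinlan 200,221.76; Becker 824,433.82.
Rounded to nearest $10: Vance $861,280; Sato $1,627,320; Quinlan $200,220; Becker $824,430. Sum = $3,513,250.
Difference $3,513,260 − $3,513,250 = +$10 applied to largest allocation (Sato): Sato becomes $1,627,330.

Vance: $861,280 · Sato: $1,627,330 · Quinlan: $200,220 · Becker: $824,430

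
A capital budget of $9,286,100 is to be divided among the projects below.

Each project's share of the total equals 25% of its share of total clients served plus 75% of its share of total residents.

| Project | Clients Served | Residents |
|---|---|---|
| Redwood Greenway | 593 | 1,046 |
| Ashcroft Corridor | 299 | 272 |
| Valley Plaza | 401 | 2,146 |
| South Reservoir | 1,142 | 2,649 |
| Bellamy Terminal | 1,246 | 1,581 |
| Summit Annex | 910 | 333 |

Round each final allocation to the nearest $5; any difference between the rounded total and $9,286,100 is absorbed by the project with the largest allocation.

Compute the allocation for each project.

Redwood Greenway: $1,207,415 · Ashcroft Corridor: $387,195 · Valley Plaza: $2,064,735 · South Reservoir: $2,875,860 · Bellamy Terminal: $2,001,810 · Summit Annex: $749,085

Clients served total 4,591; residents total 8,027.
Composite weights (25% clients served + 75% residents): Redwood Greenway 0.1300; Ashcroft Corridor 0.0417; Valley Plaza 0.2223; South Reservoir 0.3097; Bellamy Terminal 0.2156; Summit Annex 0.0807.
Raw shares: Redwood Greenway 1,207,416.72; Ashcroft Corridor 387,193.99; Valley Plaza 2,064,736.27; South Reservoir 2,875,861.49; Bellamy Terminal 2,001,807.70; Summit Annex 749,083.83.
At nearest $5: Redwood Greenway $1,207,415; Ashcroft Corridor $387,195; Valley Plaza $2,064,735; South Reservoir $2,875,860; Bellamy Terminal $2,001,810; Summit Annex $749,085. Sum = $9,286,100.
No rounding difference to absorb.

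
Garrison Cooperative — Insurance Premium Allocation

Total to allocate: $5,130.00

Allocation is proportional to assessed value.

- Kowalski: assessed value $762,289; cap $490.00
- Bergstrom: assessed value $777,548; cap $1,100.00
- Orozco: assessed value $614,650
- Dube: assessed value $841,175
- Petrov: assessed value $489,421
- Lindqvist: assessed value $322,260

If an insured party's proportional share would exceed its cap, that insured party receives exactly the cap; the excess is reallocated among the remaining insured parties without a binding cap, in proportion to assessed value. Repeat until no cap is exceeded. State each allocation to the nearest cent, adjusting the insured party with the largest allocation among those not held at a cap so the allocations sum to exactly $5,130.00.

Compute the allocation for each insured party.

Total assessed value = 3,807,343.
Pro-rata shares before constraints: Kowalski 1,027.1054; Bergstrom 1,047.6653; Orozco 828.1772; Dube 1,133.3961; Petrov 659.4441; Lindqvist 434.2119.
Held at cap: Kowalski ($490.00); balance $4,640.00 reallocated over remaining assessed value 3,045,054.
Held at cap: Bergstrom ($1,100.00); balance $3,540.00 reallocated over remaining assessed value 2,267,506.
Redistributed shares: Orozco 959.5833 → $959.58; Dube 1,313.2311 → $1,313.23; Petrov 764.0775 → $764.08; Lindqvist 503.1080 → $503.11.

Kowalski: $490.00; Bergstrom: $1,100.00; Orozco: $959.58; Dube: $1,313.23; Petrov: $764.08; Lindqvist: $503.11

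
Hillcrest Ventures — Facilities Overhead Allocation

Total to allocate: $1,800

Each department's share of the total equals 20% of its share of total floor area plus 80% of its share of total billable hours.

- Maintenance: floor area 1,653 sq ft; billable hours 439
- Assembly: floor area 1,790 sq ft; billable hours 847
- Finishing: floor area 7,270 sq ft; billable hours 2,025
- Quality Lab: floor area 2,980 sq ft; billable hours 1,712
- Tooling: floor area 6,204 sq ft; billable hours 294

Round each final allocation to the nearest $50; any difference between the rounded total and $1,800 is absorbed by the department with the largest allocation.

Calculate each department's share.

Floor area total 19,897; billable hours total 5,317.
Combined weights (20% floor area + 80% billable hours): Maintenance 0.0827; Assembly 0.1454; Finishing 0.3778; Quality Lab 0.2875; Tooling 0.1066.
Unrounded shares: Maintenance 148.80; Assembly 261.78; Finishing 679.97; Quality Lab 517.58; Tooling 191.87.
At nearest $50: Maintenance $150; Assembly $250; Finishing $700; Quality Lab $500; Tooling $200. Sum = $1,800.
Sum already equals the total — no adjustment.

Maintenance: $150 | Assembly: $250 | Finishing: $700 | Quality Lab: $500 | Tooling: $200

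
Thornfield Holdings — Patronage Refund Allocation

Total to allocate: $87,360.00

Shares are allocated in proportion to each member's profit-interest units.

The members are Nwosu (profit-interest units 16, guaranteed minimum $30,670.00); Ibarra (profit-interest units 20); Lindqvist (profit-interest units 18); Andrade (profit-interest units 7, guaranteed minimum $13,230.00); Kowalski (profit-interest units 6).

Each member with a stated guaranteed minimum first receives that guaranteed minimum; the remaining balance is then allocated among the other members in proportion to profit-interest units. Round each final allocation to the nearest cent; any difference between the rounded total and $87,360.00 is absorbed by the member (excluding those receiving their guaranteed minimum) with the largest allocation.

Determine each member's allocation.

Guaranteed amounts: Nwosu $30,670.00; Andrade $13,230.00. Residual $43,460.00.
Residual split over remaining profit-interest units 44: Ibarra 19,754.5455 → $19,754.55; Lindqvist 17,779.0909 → $17,779.09; Kowalski 5,926.3636 → $5,926.36.

Nwosu: $30,670.00 | Ibarra: $19,754.55 | Lindqvist: $17,779.09 | Andrade: $13,230.00 | Kowalski: $5,926.36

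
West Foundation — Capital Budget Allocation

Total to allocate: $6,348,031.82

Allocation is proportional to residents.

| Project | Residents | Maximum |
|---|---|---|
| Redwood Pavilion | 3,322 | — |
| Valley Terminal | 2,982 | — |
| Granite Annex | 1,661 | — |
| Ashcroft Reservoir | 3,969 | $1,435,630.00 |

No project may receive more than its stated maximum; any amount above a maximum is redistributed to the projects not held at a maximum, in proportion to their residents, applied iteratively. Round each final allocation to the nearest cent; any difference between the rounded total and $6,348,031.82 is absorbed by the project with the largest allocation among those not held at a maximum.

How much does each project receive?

Combined residents = 11,934.
Pro-rata shares before constraints: Redwood Pavilion 1,767,065.6700; Valley Terminal 1,586,210.0626; Granite Annex 883,532.83501; Ashcroft Reservoir 2,111,223.2524.
Capped: Ashcroft Reservoir ($1,435,630.00); remaining pool $4,912,401.82 reallocated over remaining residents 7,965.
Redistributed shares: Redwood Pavilion 2,048,838.5243 → $2,048,838.52; Valley Terminal 1,839,144.0336 → $1,839,144.03; Granite Annex 1,024,419.2621 → $1,024,419.26.
Rounding difference +$0.01 applied to Redwood Pavilion → $2,048,838.53.

Redwood Pavilion: $2,048,838.53 · Valley Terminal: $1,839,144.03 · Granite Annex: $1,024,419.26 · Ashcroft Reservoir: $1,435,630.00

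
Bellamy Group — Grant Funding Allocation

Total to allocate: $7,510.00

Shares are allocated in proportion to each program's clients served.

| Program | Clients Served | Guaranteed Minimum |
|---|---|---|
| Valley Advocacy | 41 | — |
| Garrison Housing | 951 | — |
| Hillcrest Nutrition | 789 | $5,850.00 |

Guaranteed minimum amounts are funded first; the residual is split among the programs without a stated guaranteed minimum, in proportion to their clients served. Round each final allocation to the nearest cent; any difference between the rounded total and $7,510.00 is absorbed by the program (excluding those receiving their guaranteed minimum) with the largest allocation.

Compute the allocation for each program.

Guaranteed amounts: Hillcrest Nutrition $5,850.00. Balance $1,660.00.
Balance split over remaining clients served 992: Valley Advocacy 68.6089 → $68.61; Garrison Housing 1,591.3911 → $1,591.39.

Valley Advocacy: $68.61 | Garrison Housing: $1,591.39 | Hillcrest Nutrition: $5,850.00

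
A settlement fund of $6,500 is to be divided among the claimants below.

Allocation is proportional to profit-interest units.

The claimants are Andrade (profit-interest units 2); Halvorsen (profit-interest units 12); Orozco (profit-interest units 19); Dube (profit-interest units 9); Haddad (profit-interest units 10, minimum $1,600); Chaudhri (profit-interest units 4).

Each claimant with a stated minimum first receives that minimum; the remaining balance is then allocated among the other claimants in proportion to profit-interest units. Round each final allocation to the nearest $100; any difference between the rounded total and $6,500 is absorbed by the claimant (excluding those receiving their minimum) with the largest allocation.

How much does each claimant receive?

Guaranteed amounts: Haddad $1,600. Remaining pool $4,900.
Remaining pool split over remaining profit-interest units 46: Andrade 213.04 → $200; Halvorsen 1,278.26 → $1,300; Orozco 2,023.91 → $2,000; Dube 958.70 → $1,000; Chaudhri 426.09 → $400.

Andrade: $200 | Halvorsen: $1,300 | Orozco: $2,000 | Dube: $1,000 | Haddad: $1,600 | Chaudhri: $400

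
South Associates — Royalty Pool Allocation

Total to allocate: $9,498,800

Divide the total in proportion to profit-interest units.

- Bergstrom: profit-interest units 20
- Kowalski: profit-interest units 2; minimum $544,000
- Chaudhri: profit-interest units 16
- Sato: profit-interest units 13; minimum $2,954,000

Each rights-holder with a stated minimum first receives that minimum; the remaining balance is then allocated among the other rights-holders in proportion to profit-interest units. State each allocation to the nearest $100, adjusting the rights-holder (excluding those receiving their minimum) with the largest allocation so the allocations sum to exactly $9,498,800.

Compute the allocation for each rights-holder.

Fund the minimums — Kowalski $544,000; Sato $2,954,000. Residual $6,000,800.
Residual split over remaining profit-interest units 36: Bergstrom 3,333,777.78 → $3,333,800; Chaudhri 2,667,022.22 → $2,667,000.

Bergstrom: $3,333,800 · Kowalski: $544,000 · Chaudhri: $2,667,000 · Sato: $2,954,000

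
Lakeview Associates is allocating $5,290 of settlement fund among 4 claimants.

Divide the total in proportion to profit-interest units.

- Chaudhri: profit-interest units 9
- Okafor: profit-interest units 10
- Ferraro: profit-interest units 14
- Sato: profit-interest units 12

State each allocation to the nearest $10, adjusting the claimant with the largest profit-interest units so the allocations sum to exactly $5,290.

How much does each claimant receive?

Chaudhri: $1,060 · Okafor: $1,180 · Ferraro: $1,640 · Sato: $1,410

Total profit-interest units = 45.
Proportional shares: Chaudhri 9/45 × $5,290 = 1,058.00; Okafor 10/45 × $5,290 = 1,175.56; Ferraro 14/45 × $5,290 = 1,645.78; Sato 12/45 × $5,290 = 1,410.67.
Rounded to nearest $10: Chaudhri $1,060; Okafor $1,180; Ferraro $1,650; Sato $1,410. Sum = $5,300.
Difference $5,290 − $5,300 = −$10 applied to largest profit-interest units (Ferraro): Ferraro becomes $1,640.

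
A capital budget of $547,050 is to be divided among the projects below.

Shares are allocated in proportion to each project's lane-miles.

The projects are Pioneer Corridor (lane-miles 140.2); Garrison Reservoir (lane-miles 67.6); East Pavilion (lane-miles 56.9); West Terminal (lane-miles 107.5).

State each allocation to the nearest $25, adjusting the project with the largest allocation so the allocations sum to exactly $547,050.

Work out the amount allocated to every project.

Pioneer Corridor: $206,075; Garrison Reservoir: $99,350; East Pavilion: $83,625; West Terminal: $158,000

Total lane-miles = 372.2.
Pro-rata amounts: Pioneer Corridor 140.2/372.2 × $547,050 = 206,062.36; Garrison Reservoir 67.6/372.2 × $547,050 = 99,356.74; East Pavilion 56.9/372.2 × $547,050 = 83,630.16; West Terminal 107.5/372.2 × $547,050 = 158,000.74.
After rounding ($25): Pioneer Corridor $206,050; Garrison Reservoir $99,350; East Pavilion $83,625; West Terminal $158,000. Sum = $547,025.
Difference $547,050 − $547,025 = +$25 applied to largest allocation (Pioneer Corridor): Pioneer Corridor becomes $206,075.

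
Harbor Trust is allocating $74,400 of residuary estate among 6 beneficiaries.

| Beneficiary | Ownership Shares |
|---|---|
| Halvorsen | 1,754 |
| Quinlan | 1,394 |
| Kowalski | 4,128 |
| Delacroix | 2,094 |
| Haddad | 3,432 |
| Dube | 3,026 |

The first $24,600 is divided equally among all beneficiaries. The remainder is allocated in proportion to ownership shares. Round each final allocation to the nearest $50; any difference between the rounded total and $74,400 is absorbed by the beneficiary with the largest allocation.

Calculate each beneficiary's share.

$24,600 shared equally gives $4,100 per beneficiary.
Remainder $49,800 by ownership shares (total 15,828): Halvorsen 5,518.65 → $5,500; Quinlan 4,385.97 → $4,400; Kowalski 12,988.02 → $13,000; Delacroix 6,588.40 → $6,600; Haddad 10,798.18 → $10,800; Dube 9,520.77 → $9,500.
Totals: Halvorsen $4,100 + $5,500 = $9,600; Quinlan $4,100 + $4,400 = $8,500; Kowalski $4,100 + $13,000 = $17,100; Delacroix $4,100 + $6,600 = $10,700; Haddad $4,100 + $10,800 = $14,900; Dube $4,100 + $9,500 = $13,600.

Halvorsen: $9,600 | Quinlan: $8,500 | Kowalski: $17,100 | Delacroix: $10,700 | Haddad: $14,900 | Dube: $13,600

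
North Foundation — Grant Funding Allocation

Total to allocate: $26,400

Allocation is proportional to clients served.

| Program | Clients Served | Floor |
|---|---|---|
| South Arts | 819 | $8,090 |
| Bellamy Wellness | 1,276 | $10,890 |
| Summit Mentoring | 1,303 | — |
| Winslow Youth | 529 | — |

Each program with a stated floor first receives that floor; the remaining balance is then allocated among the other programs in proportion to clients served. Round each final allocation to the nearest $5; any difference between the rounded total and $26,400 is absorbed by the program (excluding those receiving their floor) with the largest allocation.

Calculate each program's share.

Fund the minimums — South Arts $8,090; Bellamy Wellness $10,890. Residual $7,420.
Residual split over remaining clients served 1,832: Summit Mentoring 5,277.43 → $5,275; Winslow Youth 2,142.57 → $2,145.

South Arts: $8,090 | Bellamy Wellness: $10,890 | Summit Mentoring: $5,275 | Winslow Youth: $2,145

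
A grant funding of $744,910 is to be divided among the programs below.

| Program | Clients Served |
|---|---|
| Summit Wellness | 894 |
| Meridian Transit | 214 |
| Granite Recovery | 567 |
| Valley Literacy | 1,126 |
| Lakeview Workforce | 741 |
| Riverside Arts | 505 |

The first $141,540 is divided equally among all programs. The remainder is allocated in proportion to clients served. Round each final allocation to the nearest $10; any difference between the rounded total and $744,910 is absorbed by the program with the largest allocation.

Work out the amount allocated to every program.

Equal tier: $141,540 ÷ 6 = $23,590 apiece.
Remainder $603,370 by clients served (total 4,047): Summit Wellness 133,287.07 → $133,290; Meridian Transit 31,905.41 → $31,910; Granite Recovery 84,534.42 → $84,530; Valley Literacy 167,876.11 → $167,880; Lakeview Workforce 110,476.20 → $110,480; Riverside Arts 75,290.80 → $75,290.
Rounding difference −$10 on remainder applied to Valley Literacy.
Totals: Summit Wellness $23,590 + $133,290 = $156,880; Meridian Transit $23,590 + $31,910 = $55,500; Granite Recovery $23,590 + $84,530 = $108,120; Valley Literacy $23,590 + $167,870 = $191,460; Lakeview Workforce $23,590 + $110,480 = $134,070; Riverside Arts $23,590 + $75,290 = $98,880.

Summit Wellness: $156,880 | Meridian Transit: $55,500 | Granite Recovery: $108,120 | Valley Literacy: $191,460 | Lakeview Workforce: $134,070 | Riverside Arts: $98,880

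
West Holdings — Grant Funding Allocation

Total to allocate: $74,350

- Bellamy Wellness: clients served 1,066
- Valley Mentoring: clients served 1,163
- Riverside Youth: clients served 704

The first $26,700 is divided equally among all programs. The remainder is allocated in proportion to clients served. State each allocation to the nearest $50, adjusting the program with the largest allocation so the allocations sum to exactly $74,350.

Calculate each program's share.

Equal tier: $26,700 ÷ 3 = $8,900 apiece.
Remainder $47,650 by clients served (total 2,933): Bellamy Wellness 17,318.41 → $17,300; Valley Mentoring 18,894.29 → $18,900; Riverside Youth 11,437.30 → $11,450.
Totals: Bellamy Wellness $8,900 + $17,300 = $26,200; Valley Mentoring $8,900 + $18,900 = $27,800; Riverside Youth $8,900 + $11,450 = $20,350.

Bellamy Wellness: $26,200 · Valley Mentoring: $27,800 · Riverside Youth: $20,350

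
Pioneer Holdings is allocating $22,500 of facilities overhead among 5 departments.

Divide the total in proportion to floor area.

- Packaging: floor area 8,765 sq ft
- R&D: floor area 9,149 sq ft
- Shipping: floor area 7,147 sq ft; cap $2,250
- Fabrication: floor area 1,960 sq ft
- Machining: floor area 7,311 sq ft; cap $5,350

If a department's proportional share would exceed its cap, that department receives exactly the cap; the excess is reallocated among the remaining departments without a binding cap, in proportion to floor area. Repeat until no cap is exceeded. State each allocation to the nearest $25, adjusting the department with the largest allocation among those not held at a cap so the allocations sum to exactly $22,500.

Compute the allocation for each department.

Packaging: $6,575; R&D: $6,850; Shipping: $2,250; Fabrication: $1,475; Machining: $5,350

Floor area total: 34,332.
Pro-rata shares before constraints: Packaging 5,744.28; R&D 5,995.94; Shipping 4,683.90; Fabrication 1,284.52; Machining 4,791.38.
Capped: Shipping ($2,250); remaining pool $20,250 reallocated over remaining floor area 27,185.
Capped: Machining ($5,350); remaining pool $14,900 reallocated over remaining floor area 19,874.
Remaining shares: Packaging 6,571.32 → $6,575; R&D 6,859.22 → $6,850; Fabrication 1,469.46 → $1,475.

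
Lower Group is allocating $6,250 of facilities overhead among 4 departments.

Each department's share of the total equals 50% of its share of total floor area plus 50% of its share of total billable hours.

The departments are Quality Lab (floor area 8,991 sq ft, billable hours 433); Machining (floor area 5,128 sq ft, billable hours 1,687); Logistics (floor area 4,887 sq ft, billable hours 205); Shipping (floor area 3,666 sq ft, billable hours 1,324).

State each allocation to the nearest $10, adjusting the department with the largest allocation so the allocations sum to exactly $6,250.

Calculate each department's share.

Quality Lab: $1,610 · Machining: $2,150 · Logistics: $850 · Shipping: $1,640

Floor area total 22,672; billable hours total 3,649.
Combined weights (50% floor area + 50% billable hours): Quality Lab 0.2576; Machining 0.3443; Logistics 0.1359; Shipping 0.2623.
Pro-rata amounts: Quality Lab 1,610.10; Machining 2,151.56; Logistics 849.16; Shipping 1,639.18.
At nearest $10: Quality Lab $1,610; Machining $2,150; Logistics $850; Shipping $1,640. Sum = $6,250.
No rounding difference to absorb.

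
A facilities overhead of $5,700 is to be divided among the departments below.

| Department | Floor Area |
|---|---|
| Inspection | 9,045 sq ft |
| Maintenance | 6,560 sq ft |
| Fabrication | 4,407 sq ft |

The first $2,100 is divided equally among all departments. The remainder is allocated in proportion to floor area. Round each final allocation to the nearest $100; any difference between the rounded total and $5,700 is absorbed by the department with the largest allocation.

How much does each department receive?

First tranche $2,100 split equally: $700 each.
Remainder $3,600 by floor area (total 20,012): Inspection 1,627.12 → $1,600; Maintenance 1,180.09 → $1,200; Fabrication 792.78 → $800.
Totals: Inspection $700 + $1,600 = $2,300; Maintenance $700 + $1,200 = $1,900; Fabrication $700 + $800 = $1,500.

Inspection: $2,300 · Maintenance: $1,900 · Fabrication: $1,500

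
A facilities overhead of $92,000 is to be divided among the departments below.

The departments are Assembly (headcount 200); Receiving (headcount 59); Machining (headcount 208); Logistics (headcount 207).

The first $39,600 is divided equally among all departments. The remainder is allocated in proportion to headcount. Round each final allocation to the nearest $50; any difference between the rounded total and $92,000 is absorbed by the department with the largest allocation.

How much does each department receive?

Equal tier: $39,600 ÷ 4 = $9,900 apiece.
Remainder $52,400 by headcount (total 674): Assembly 15,548.96 → $15,550; Receiving 4,586.94 → $4,600; Machining 16,170.92 → $16,150; Logistics 16,093.18 → $16,100.
Totals: Assembly $9,900 + $15,550 = $25,450; Receiving $9,900 + $4,600 = $14,500; Machining $9,900 + $16,150 = $26,050; Logistics $9,900 + $16,100 = $26,000.

Assembly: $25,450 · Receiving: $14,500 · Machining: $26,050 · Logistics: $26,000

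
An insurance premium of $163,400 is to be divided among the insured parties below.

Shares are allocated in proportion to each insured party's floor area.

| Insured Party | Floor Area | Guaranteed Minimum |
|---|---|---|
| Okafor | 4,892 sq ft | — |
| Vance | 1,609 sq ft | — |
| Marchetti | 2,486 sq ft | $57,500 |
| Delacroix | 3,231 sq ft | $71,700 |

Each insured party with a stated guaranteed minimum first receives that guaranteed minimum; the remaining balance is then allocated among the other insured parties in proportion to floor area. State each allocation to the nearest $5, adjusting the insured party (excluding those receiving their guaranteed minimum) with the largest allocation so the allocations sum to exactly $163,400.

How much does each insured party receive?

Guaranteed amounts: Marchetti $57,500; Delacroix $71,700. Remaining pool $34,200.
Remaining pool split over remaining floor area 6,501: Okafor 25,735.49 → $25,735; Vance 8,464.51 → $8,465.

Okafor: $25,735 · Vance: $8,465 · Marchetti: $57,500 · Delacroix: $71,700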